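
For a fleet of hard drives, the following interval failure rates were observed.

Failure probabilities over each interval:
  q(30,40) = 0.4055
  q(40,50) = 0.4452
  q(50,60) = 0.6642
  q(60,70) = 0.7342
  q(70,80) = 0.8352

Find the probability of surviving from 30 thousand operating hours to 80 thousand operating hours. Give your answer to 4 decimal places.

Survival from 30 to 80 is the product of surviving each interval: (1 − 0.4055) × (1 − 0.4452) × (1 − 0.6642) × (1 − 0.7342) × (1 − 0.8352).
= 0.5945 × 0.5548 × 0.3358 × 0.2658 × 0.1648 = 0.004852.

0.0049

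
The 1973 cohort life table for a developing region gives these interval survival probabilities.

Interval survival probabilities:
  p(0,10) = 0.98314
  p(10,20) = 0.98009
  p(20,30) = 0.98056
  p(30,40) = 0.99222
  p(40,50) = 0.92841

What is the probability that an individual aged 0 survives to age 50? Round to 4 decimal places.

Survival from 0 to 50 is the product of surviving each interval: 0.98314 × 0.98009 × 0.98056 × 0.99222 × 0.92841.
= 0.870369.

0.8704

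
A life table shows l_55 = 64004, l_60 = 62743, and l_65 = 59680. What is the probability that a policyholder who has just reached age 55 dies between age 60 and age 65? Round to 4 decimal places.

We want 5|5q55 = (l_60 − l_65)/l_55.
This is the probability of reaching 60 but not 65, conditional on being alive at 55: (l_60 − l_65) / l_55.
= (62743 − 59680) / 64004 = 3063 / 64004 = 0.047856.

0.0479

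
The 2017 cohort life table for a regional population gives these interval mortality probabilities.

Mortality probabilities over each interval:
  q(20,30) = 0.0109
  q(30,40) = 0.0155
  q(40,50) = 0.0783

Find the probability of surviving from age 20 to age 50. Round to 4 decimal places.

0.8975

The overall survival probability is (1 − 0.0109) × (1 − 0.0155) × (1 − 0.0783).
= 0.9891 × 0.9845 × 0.9217 = 0.897523.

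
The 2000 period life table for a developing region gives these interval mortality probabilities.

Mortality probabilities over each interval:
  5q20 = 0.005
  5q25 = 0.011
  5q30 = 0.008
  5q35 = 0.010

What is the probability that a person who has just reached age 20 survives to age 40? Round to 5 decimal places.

Survival from 20 to 40 is the product of surviving each interval: (1 − 0.005) × (1 − 0.011) × (1 − 0.008) × (1 − 0.010).
= 0.995 × 0.989 × 0.992 × 0.990 = 0.966421.

0.96642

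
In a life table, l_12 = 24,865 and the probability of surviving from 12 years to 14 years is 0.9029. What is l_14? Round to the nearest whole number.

l_14 = l_12 × p = 24,865 × 0.9029 = 22451.

22451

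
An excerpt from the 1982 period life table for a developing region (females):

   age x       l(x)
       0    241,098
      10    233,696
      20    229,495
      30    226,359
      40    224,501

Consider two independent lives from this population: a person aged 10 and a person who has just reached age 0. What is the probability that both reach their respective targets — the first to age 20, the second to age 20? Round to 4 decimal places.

p₁ = l(20)/l(10) = 229,495/233,696 = 0.982024; p₂ = l(20)/l(0) = 229,495/241,098 = 0.951874.
P(both) = p₁ × p₂ = 0.982024 × 0.951874 = 0.934763.

0.9348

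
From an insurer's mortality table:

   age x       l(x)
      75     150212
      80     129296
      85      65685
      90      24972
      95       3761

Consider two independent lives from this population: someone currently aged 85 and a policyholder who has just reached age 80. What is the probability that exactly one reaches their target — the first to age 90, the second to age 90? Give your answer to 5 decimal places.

p₁ = l(90)/l(85) = 24972/65685 = 0.380178; p₂ = l(90)/l(80) = 24972/129296 = 0.193138.
P(exactly one) = p₁(1−p₂) + (1−p₁)p₂ = 0.306751 + 0.119711 = 0.426462.

0.42646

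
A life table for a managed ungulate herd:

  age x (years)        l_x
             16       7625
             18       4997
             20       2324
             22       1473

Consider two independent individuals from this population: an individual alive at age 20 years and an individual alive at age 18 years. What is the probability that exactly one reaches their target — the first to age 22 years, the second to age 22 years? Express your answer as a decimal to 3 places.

0.555

p₁ = l_22/l_20 = 1473/2324 = 0.633821; p₂ = l_22/l_18 = 1473/4997 = 0.294777.
P(exactly one) = p₁(1−p₂) + (1−p₁)p₂ = 0.446985 + 0.107941 = 0.554926.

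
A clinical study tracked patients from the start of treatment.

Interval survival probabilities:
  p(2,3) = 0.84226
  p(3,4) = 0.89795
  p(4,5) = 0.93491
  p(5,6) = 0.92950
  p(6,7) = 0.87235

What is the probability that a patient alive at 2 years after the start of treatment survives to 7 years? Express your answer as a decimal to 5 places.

P(survive 2→7) = 0.84226 × 0.89795 × 0.93491 × 0.92950 × 0.87235.
= 0.573335.

0.57333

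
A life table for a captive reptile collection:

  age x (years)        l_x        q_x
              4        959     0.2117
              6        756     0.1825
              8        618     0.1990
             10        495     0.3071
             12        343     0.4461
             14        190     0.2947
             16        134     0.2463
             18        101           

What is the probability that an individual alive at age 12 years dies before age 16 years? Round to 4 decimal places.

P(die before 16 | alive at 12) = 1 − l_16/l_12 = 1 − 134/343 = (209)/343 = 0.609329.

0.6093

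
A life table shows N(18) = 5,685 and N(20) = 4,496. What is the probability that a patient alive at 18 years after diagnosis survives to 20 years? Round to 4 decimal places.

The conditional survival probability is N(20)/N(18) = 4,496/5,685 = 0.790853.

0.7909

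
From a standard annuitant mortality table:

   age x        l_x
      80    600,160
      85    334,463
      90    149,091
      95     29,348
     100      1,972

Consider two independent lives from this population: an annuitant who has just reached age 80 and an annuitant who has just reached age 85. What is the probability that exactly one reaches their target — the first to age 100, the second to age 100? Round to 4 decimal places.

0.0091

p₁ = l_100/l_80 = 1,972/600,160 = 0.003286; p₂ = l_100/l_85 = 1,972/334,463 = 0.005896.
P(exactly one) = p₁(1−p₂) + (1−p₁)p₂ = 0.003267 + 0.005877 = 0.009143.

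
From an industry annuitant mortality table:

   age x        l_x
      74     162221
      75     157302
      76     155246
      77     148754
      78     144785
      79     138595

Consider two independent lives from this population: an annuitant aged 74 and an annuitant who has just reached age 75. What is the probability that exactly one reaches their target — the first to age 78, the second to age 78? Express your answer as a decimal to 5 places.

0.16995

p₁ = l_78/l_74 = 144785/162221 = 0.892517; p₂ = l_78/l_75 = 144785/157302 = 0.920427.
P(exactly one) = p₁(1−p₂) + (1−p₁)p₂ = 0.071020 + 0.098930 = 0.169951.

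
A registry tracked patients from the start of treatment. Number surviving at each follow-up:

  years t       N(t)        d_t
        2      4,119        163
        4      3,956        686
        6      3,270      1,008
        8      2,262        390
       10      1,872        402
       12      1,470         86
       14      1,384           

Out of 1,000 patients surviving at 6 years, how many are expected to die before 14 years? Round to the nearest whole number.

577

The relevant probability is 1 − 1,384/3,270 = 0.576758.
Expected number = 1,000 × 0.576758 = 577.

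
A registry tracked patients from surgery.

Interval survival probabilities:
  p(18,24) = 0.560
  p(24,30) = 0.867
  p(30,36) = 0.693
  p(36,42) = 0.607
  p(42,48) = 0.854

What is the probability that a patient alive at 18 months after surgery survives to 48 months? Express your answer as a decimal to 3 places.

The overall survival probability is 0.560 × 0.867 × 0.693 × 0.607 × 0.854.
= 0.174416.

0.174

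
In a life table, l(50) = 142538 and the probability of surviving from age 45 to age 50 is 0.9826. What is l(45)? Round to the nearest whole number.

145062

l(45) = l(50) / p = 142538 / 0.9826 = 145062.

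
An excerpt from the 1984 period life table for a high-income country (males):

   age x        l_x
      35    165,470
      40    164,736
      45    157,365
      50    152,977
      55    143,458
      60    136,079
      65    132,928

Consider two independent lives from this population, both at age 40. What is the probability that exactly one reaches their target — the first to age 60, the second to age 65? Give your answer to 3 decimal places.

0.300

p₁ = l_60/l_40 = 136,079/164,736 = 0.826043; p₂ = l_65/l_40 = 132,928/164,736 = 0.806915.
P(exactly one) = p₁(1−p₂) + (1−p₁)p₂ = 0.159497 + 0.140369 = 0.299865.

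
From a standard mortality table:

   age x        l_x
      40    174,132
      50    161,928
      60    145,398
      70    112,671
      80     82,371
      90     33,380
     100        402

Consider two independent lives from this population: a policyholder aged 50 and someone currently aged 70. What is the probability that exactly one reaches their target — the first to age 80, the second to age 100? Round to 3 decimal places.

p₁ = l_80/l_50 = 82,371/161,928 = 0.508689; p₂ = l_100/l_70 = 402/112,671 = 0.003568.
P(exactly one) = p₁(1−p₂) + (1−p₁)p₂ = 0.506874 + 0.001753 = 0.508627.

0.509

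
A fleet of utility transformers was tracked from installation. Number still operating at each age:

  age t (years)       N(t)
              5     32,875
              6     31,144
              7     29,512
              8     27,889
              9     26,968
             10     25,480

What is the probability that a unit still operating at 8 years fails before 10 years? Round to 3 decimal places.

0.086

P(fail before 10 | operational at 8) = 1 − N(10)/N(8) = 1 − 25,480/27,889 = (2,409)/27,889 = 0.086378.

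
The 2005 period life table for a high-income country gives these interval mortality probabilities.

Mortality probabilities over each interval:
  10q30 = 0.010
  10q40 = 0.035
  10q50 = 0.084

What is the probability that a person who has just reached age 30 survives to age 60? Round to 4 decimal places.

0.8751

30p30 = (1 − 0.010) × (1 − 0.035) × (1 − 0.084).
= 0.990 × 0.965 × 0.916 = 0.875101.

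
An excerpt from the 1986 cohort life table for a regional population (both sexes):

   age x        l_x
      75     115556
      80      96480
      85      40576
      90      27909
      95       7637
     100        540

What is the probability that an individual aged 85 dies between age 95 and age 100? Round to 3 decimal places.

This is the probability of reaching 95 but not 100, conditional on being alive at 85: (l_95 − l_100) / l_85.
= (7637 − 540) / 40576 = 7097 / 40576 = 0.174906.

0.175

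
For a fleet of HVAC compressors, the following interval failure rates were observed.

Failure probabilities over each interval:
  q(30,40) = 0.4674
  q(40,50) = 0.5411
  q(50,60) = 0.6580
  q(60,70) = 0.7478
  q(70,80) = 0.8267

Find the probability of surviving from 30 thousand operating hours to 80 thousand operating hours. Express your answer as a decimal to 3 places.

Chaining the interval survival probabilities: (1 − 0.4674) × (1 − 0.5411) × (1 − 0.6580) × (1 − 0.7478) × (1 − 0.8267).
= 0.5326 × 0.4589 × 0.3420 × 0.2522 × 0.1733 = 0.003653.

0.004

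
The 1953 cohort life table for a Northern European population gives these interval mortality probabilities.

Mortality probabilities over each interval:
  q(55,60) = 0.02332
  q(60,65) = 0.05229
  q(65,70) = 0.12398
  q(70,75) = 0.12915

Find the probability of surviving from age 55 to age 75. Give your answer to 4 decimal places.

0.7061

Survival from 55 to 75 is the product of surviving each interval: (1 − 0.02332) × (1 − 0.05229) × (1 − 0.12398) × (1 − 0.12915).
= 0.97668 × 0.94771 × 0.87602 × 0.87085 = 0.706131.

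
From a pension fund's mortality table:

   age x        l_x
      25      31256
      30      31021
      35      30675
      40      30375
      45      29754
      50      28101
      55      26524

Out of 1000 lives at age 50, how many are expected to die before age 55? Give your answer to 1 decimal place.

The relevant probability is 1 − 26524/28101 = 0.056119.
Expected number = 1000 × 0.056119 = 56.1.

56.1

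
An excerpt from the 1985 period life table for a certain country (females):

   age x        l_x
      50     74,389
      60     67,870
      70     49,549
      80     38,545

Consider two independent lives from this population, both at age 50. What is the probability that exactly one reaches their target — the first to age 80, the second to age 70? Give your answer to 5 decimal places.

0.49397

p₁ = l_80/l_50 = 38,545/74,389 = 0.518155; p₂ = l_70/l_50 = 49,549/74,389 = 0.666080.
P(exactly one) = p₁(1−p₂) + (1−p₁)p₂ = 0.173022 + 0.320947 = 0.493970.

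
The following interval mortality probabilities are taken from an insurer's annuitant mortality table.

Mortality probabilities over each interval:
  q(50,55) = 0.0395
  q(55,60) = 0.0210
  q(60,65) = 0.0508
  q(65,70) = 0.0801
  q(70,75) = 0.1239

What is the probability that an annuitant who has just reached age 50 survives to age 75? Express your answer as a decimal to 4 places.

0.7193

Survival from 50 to 75 is the product of surviving each interval: (1 − 0.0395) × (1 − 0.0210) × (1 − 0.0508) × (1 − 0.0801) × (1 − 0.1239).
= 0.9605 × 0.9790 × 0.9492 × 0.9199 × 0.8761 = 0.719336.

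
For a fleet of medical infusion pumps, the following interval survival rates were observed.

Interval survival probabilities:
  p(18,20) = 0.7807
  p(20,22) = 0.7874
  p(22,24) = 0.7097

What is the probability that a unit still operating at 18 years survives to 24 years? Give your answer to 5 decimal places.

0.43627

The overall survival probability is 0.7807 × 0.7874 × 0.7097.
= 0.436269.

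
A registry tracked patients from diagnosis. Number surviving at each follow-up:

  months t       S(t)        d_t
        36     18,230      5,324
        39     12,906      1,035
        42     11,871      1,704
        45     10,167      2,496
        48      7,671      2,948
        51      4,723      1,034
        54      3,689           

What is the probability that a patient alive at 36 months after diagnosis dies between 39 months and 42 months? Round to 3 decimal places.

0.057

This is the probability of reaching 39 but not 42, conditional on being alive at 36: (S(39) − S(42)) / S(36).
= (12,906 − 11,871) / 18,230 = 1,035 / 18,230 = 0.056775.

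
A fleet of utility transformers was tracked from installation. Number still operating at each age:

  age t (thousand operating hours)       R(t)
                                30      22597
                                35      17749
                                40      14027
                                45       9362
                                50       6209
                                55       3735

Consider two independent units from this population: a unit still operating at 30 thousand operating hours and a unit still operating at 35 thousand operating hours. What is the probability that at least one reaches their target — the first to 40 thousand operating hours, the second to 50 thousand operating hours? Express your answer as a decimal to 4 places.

p₁ = R(40)/R(30) = 14027/22597 = 0.620746; p₂ = R(50)/R(35) = 6209/17749 = 0.349823.
P(at least one) = 1 − (1−p₁)(1−p₂) = 1 − 0.379254 × 0.650177 = 0.753418.

0.7534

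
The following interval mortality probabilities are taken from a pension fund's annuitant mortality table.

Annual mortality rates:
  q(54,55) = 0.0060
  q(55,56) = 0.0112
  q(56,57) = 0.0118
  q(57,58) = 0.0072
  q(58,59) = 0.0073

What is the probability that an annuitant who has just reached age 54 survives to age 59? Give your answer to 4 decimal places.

0.9572

Chaining the interval survival probabilities: (1 − 0.0060) × (1 − 0.0112) × (1 − 0.0118) × (1 − 0.0072) × (1 − 0.0073).
= 0.9940 × 0.9888 × 0.9882 × 0.9928 × 0.9927 = 0.957237.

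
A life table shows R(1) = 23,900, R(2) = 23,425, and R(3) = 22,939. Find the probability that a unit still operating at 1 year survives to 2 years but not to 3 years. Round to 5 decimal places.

This is the probability of reaching 2 but not 3, conditional on being operational at 1: (R(2) − R(3)) / R(1).
= (23,425 − 22,939) / 23,900 = 486 / 23,900 = 0.020335.

0.02033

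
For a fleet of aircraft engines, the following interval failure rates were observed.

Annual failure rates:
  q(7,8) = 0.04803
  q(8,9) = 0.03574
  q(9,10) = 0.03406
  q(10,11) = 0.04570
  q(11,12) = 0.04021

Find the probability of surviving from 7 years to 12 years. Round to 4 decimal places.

P(survive 7→12) = (1 − 0.04803) × (1 − 0.03574) × (1 − 0.03406) × (1 − 0.04570) × (1 − 0.04021).
= 0.95197 × 0.96426 × 0.96594 × 0.95430 × 0.95979 = 0.812136.

0.8121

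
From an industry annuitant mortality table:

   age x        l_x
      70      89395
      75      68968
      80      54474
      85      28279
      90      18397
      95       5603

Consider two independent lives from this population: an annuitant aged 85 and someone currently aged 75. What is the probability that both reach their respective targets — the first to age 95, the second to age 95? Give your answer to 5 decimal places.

0.01610

p₁ = l_95/l_85 = 5603/28279 = 0.198133; p₂ = l_95/l_75 = 5603/68968 = 0.081241.
P(both) = p₁ × p₂ = 0.198133 × 0.081241 = 0.016097.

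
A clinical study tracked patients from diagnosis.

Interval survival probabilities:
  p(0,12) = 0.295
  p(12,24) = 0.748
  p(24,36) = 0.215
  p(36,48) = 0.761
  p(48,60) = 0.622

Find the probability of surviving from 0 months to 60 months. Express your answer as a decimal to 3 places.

The overall survival probability is 0.295 × 0.748 × 0.215 × 0.761 × 0.622.
= 0.022456.

0.022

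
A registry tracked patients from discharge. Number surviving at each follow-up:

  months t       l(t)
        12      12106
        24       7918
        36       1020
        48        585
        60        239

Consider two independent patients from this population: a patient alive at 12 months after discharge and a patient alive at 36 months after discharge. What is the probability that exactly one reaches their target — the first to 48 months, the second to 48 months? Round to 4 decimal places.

p₁ = l(48)/l(12) = 585/12106 = 0.048323; p₂ = l(48)/l(36) = 585/1020 = 0.573529.
P(exactly one) = p₁(1−p₂) + (1−p₁)p₂ = 0.020608 + 0.545814 = 0.566423.

0.5664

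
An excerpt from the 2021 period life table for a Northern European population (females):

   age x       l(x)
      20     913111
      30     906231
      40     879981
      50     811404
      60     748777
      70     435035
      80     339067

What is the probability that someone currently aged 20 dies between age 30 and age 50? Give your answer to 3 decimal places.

0.104

This is the probability of reaching 30 but not 50, conditional on being alive at 20: (l(30) − l(50)) / l(20).
= (906231 − 811404) / 913111 = 94827 / 913111 = 0.103850.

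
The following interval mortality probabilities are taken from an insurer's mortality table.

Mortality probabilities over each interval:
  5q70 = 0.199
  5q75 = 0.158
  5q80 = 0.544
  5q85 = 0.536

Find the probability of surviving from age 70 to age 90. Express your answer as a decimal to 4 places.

0.1427

Chaining the interval survival probabilities: (1 − 0.199) × (1 − 0.158) × (1 − 0.544) × (1 − 0.536).
= 0.801 × 0.842 × 0.456 × 0.464 = 0.142701.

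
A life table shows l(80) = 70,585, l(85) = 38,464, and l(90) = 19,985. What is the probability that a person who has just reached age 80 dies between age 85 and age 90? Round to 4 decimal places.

This is the probability of reaching 85 but not 90, conditional on being alive at 80: (l(85) − l(90)) / l(80).
= (38,464 − 19,985) / 70,585 = 18,479 / 70,585 = 0.261798.

0.2618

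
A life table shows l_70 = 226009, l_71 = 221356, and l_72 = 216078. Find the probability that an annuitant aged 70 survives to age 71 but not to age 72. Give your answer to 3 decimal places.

We want 1|1q70 = (l_71 − l_72)/l_70.
This is the probability of reaching 71 but not 72, conditional on being alive at 70: (l_71 − l_72) / l_70.
= (221356 − 216078) / 226009 = 5278 / 226009 = 0.023353.

0.023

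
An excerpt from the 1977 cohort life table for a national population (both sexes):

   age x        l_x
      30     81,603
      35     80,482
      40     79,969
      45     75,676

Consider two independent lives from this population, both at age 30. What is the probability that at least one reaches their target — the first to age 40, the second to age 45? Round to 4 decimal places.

p₁ = l_40/l_30 = 79,969/81,603 = 0.979976; p₂ = l_45/l_30 = 75,676/81,603 = 0.927368.
P(at least one) = 1 − (1−p₁)(1−p₂) = 1 − 0.020024 × 0.072632 = 0.998546.

0.9985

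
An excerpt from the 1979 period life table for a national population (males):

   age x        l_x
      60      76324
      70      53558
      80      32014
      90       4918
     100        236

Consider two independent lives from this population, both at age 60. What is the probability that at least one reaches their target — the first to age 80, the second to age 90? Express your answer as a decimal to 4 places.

0.4569

p₁ = l_80/l_60 = 32014/76324 = 0.419449; p₂ = l_90/l_60 = 4918/76324 = 0.064436.
P(at least one) = 1 − (1−p₁)(1−p₂) = 1 − 0.580551 × 0.935564 = 0.456857.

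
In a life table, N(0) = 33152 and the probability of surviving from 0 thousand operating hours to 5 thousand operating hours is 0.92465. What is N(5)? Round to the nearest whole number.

30654

N(5) = N(0) × p = 33152 × 0.92465 = 30654.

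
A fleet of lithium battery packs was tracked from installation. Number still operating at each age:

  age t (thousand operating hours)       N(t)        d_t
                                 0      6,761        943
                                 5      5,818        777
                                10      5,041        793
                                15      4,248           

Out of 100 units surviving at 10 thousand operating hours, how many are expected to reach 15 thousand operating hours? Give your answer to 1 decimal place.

84.3

The relevant probability is 4,248/5,041 = 0.842690.
Expected number = 100 × 0.842690 = 84.3.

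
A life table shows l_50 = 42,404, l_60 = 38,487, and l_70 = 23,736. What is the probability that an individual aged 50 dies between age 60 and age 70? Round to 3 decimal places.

We want 10|10q50 = (l_60 − l_70)/l_50.
This is the probability of reaching 60 but not 70, conditional on being alive at 50: (l_60 − l_70) / l_50.
= (38,487 − 23,736) / 42,404 = 14,751 / 42,404 = 0.347868.

0.348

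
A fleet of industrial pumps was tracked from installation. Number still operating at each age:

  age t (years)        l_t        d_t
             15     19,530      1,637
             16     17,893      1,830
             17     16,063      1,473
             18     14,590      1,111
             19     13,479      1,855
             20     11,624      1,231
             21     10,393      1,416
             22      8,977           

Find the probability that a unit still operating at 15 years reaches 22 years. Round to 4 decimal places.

0.4597

The conditional survival probability is l_22/l_15 = 8,977/19,530 = 0.459652.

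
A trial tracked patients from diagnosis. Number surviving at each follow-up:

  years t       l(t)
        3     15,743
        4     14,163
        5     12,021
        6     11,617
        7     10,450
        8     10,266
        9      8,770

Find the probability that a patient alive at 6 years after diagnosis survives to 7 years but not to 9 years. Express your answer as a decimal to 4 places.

0.1446

This is the probability of reaching 7 but not 9, conditional on being alive at 6: (l(7) − l(9)) / l(6).
= (10,450 − 8,770) / 11,617 = 1,680 / 11,617 = 0.144616.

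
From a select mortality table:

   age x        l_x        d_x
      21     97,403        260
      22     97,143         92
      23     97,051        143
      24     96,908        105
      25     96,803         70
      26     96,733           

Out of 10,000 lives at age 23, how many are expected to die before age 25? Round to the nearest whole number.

The relevant probability is 1 − 96,803/97,051 = 0.002555.
Expected number = 10,000 × 0.002555 = 26.

26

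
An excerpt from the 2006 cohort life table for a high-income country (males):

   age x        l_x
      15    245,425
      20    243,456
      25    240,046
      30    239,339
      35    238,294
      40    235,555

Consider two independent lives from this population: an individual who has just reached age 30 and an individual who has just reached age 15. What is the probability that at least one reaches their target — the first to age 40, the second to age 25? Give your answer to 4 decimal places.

0.9997

p₁ = l_40/l_30 = 235,555/239,339 = 0.984190; p₂ = l_25/l_15 = 240,046/245,425 = 0.978083.
P(at least one) = 1 − (1−p₁)(1−p₂) = 1 − 0.015810 × 0.021917 = 0.999653.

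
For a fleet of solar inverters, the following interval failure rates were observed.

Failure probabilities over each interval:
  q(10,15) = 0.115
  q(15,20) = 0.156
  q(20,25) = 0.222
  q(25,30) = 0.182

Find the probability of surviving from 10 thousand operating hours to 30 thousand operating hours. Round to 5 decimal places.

The overall survival probability is (1 − 0.115) × (1 − 0.156) × (1 − 0.222) × (1 − 0.182).
= 0.885 × 0.844 × 0.778 × 0.818 = 0.475356.

0.47536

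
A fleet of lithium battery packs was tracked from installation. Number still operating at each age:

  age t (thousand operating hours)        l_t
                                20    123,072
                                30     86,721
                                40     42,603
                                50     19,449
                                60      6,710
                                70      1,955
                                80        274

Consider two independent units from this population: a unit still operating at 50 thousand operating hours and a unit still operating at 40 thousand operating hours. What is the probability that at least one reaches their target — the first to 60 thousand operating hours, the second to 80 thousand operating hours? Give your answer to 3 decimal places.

0.349

p₁ = l_60/l_50 = 6,710/19,449 = 0.345005; p₂ = l_80/l_40 = 274/42,603 = 0.006431.
P(at least one) = 1 − (1−p₁)(1−p₂) = 1 − 0.654995 × 0.993569 = 0.349217.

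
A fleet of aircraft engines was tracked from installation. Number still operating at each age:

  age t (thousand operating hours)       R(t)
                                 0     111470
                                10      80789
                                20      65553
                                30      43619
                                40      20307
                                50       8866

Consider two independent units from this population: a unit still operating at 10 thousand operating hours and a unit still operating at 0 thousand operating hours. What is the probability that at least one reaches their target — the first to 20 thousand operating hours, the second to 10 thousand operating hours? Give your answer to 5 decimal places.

0.94809

p₁ = R(20)/R(10) = 65553/80789 = 0.811410; p₂ = R(10)/R(0) = 80789/111470 = 0.724760.
P(at least one) = 1 − (1−p₁)(1−p₂) = 1 − 0.188590 × 0.275240 = 0.948092.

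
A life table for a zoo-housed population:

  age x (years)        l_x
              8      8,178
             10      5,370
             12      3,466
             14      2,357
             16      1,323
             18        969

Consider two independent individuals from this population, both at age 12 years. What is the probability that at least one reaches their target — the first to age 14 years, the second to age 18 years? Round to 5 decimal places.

p₁ = l_14/l_12 = 2,357/3,466 = 0.680035; p₂ = l_18/l_12 = 969/3,466 = 0.279573.
P(at least one) = 1 − (1−p₁)(1−p₂) = 1 − 0.319965 × 0.720427 = 0.769489.

0.76949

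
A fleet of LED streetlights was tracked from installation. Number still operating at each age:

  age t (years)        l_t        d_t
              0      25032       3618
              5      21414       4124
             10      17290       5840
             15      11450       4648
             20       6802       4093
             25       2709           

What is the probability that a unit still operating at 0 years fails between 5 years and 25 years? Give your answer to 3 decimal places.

0.747

This is the probability of reaching 5 but not 25, conditional on being operational at 0: (l_5 − l_25) / l_0.
= (21414 − 2709) / 25032 = 18705 / 25032 = 0.747244.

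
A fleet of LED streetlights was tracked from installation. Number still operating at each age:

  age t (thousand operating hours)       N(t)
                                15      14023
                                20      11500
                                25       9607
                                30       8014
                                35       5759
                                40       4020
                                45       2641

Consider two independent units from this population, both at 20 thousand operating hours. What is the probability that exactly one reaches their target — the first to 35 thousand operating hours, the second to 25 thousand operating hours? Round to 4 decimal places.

0.4995

p₁ = N(35)/N(20) = 5759/11500 = 0.500783; p₂ = N(25)/N(20) = 9607/11500 = 0.835391.
P(exactly one) = p₁(1−p₂) + (1−p₁)p₂ = 0.082433 + 0.417041 = 0.499475.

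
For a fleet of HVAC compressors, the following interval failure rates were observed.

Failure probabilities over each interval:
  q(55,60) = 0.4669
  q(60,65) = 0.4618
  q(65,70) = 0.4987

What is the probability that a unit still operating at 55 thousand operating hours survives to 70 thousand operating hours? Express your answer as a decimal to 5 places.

0.14383

Chaining the interval survival probabilities: (1 − 0.4669) × (1 − 0.4618) × (1 − 0.4987).
= 0.5331 × 0.5382 × 0.5013 = 0.143830.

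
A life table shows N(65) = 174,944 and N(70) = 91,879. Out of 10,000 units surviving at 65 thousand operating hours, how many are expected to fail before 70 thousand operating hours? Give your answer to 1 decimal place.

4748.1

The relevant probability is 1 − 91,879/174,944 = 0.474809.
Expected number = 10,000 × 0.474809 = 4748.1.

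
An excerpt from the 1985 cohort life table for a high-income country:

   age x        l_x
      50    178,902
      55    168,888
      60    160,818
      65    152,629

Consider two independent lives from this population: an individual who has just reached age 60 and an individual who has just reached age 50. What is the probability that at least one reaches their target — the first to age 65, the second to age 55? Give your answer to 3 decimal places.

p₁ = l_65/l_60 = 152,629/160,818 = 0.949079; p₂ = l_55/l_50 = 168,888/178,902 = 0.944025.
P(at least one) = 1 − (1−p₁)(1−p₂) = 1 − 0.050921 × 0.055975 = 0.997150.

0.997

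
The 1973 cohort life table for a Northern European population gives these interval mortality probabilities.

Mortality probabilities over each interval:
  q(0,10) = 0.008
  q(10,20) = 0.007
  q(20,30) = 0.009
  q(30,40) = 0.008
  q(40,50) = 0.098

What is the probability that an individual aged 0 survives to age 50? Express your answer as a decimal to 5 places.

P(survive 0→50) = (1 − 0.008) × (1 − 0.007) × (1 − 0.009) × (1 − 0.008) × (1 − 0.098).
= 0.992 × 0.993 × 0.991 × 0.992 × 0.902 = 0.873480.

0.87348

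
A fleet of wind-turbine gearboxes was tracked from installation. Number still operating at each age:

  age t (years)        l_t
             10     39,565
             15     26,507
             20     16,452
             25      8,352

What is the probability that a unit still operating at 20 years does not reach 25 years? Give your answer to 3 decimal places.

0.492

P(fail before 25 | operational at 20) = 1 − l_25/l_20 = 1 − 8,352/16,452 = (8,100)/16,452 = 0.492341.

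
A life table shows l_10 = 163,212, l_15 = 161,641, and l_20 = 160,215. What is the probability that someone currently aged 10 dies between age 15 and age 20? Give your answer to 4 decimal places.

0.0087

We want 5|5q10 = (l_15 − l_20)/l_10.
This is the probability of reaching 15 but not 20, conditional on being alive at 10: (l_15 − l_20) / l_10.
= (161,641 − 160,215) / 163,212 = 1,426 / 163,212 = 0.008737.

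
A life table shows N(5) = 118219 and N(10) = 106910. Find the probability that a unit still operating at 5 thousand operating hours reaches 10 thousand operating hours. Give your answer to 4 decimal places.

0.9043

The conditional survival probability is N(10)/N(5) = 106910/118219 = 0.904339.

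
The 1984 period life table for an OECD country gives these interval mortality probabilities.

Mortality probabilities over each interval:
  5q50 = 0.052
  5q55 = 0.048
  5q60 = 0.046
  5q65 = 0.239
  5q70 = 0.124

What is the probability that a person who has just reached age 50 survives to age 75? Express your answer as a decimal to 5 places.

0.57396

Chaining the interval survival probabilities: (1 − 0.052) × (1 − 0.048) × (1 − 0.046) × (1 − 0.239) × (1 − 0.124).
= 0.948 × 0.952 × 0.954 × 0.761 × 0.876 = 0.573961.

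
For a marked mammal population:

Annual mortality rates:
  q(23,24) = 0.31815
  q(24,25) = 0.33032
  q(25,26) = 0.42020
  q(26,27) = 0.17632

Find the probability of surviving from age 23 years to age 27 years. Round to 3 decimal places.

Survival from 23 to 27 is the product of surviving each interval: (1 − 0.31815) × (1 − 0.33032) × (1 − 0.42020) × (1 − 0.17632).
= 0.68185 × 0.66968 × 0.57980 × 0.82368 = 0.218068.

0.218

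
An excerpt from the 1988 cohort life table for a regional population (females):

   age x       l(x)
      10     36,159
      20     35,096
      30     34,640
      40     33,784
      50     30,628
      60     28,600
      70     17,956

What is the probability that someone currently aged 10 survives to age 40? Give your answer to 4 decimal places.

The conditional survival probability is l(40)/l(10) = 33,784/36,159 = 0.934318.

0.9343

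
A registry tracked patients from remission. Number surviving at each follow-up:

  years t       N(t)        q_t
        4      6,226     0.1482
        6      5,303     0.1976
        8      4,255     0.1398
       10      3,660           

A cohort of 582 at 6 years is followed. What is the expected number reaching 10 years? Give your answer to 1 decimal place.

401.7

The relevant probability is 3,660/5,303 = 0.690175.
Expected number = 582 × 0.690175 = 401.7.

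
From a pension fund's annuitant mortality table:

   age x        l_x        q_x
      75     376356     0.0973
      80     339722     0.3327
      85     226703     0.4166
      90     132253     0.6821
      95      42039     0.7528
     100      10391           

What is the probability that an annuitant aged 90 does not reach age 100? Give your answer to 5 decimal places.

P(die before 100 | alive at 90) = 1 − l_100/l_90 = 1 − 10391/132253 = (121862)/132253 = 0.921431.

0.92143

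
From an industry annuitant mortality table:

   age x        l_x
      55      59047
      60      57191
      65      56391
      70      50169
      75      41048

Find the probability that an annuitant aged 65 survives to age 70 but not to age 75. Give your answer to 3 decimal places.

This is the probability of reaching 70 but not 75, conditional on being alive at 65: (l_70 − l_75) / l_65.
= (50169 − 41048) / 56391 = 9121 / 56391 = 0.161746.

0.162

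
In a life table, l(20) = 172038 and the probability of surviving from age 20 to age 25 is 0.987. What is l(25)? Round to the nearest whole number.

169802

l(25) = l(20) × p = 172038 × 0.987 = 169802.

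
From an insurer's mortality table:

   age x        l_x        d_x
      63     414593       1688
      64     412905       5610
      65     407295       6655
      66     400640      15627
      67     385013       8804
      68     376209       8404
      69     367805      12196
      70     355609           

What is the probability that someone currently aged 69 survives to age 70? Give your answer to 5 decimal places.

The conditional survival probability is l_70/l_69 = 355609/367805 = 0.966841.

0.96684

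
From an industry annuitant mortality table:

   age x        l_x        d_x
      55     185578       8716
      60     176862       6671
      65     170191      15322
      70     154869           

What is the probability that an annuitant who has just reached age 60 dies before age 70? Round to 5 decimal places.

P(die before 70 | alive at 60) = 1 − l_70/l_60 = 1 − 154869/176862 = (21993)/176862 = 0.124351.

0.12435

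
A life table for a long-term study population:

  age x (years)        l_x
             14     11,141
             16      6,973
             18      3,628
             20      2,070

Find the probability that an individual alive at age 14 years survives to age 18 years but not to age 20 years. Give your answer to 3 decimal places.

0.140

This is the probability of reaching 18 but not 20, conditional on being alive at 14: (l_18 − l_20) / l_14.
= (3,628 − 2,070) / 11,141 = 1,558 / 11,141 = 0.139844.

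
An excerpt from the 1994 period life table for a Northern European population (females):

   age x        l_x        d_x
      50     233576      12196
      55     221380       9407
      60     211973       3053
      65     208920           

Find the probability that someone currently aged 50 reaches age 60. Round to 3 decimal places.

We want 10p50 = l_60/l_50.
The conditional survival probability is l_60/l_50 = 211973/233576 = 0.907512.

0.908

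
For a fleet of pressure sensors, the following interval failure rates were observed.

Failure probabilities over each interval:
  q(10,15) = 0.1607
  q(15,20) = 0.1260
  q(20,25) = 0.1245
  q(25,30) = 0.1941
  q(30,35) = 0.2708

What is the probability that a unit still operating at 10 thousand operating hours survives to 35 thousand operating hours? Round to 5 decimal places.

0.37741

The overall survival probability is (1 − 0.1607) × (1 − 0.1260) × (1 − 0.1245) × (1 − 0.1941) × (1 − 0.2708).
= 0.8393 × 0.8740 × 0.8755 × 0.8059 × 0.7292 = 0.377409.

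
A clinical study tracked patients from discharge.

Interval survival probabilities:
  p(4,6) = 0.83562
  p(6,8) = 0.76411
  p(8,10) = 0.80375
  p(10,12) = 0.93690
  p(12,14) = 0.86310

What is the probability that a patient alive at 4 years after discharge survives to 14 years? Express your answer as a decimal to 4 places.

The overall survival probability is 0.83562 × 0.76411 × 0.80375 × 0.93690 × 0.86310.
= 0.414992.

0.4150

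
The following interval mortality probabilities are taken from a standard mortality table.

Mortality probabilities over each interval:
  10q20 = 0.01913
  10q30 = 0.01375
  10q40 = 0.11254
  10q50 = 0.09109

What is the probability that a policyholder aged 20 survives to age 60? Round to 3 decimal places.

0.780

40p20 = (1 − 0.01913) × (1 − 0.01375) × (1 − 0.11254) × (1 − 0.09109).
= 0.98087 × 0.98625 × 0.88746 × 0.90891 = 0.780312.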